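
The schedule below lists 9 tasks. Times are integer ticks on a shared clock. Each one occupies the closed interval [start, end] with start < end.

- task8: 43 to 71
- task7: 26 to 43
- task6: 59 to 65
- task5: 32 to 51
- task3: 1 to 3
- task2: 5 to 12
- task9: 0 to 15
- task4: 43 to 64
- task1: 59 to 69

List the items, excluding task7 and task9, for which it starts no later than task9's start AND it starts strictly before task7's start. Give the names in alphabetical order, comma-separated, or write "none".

none

Conditions: its start is no later than task9's start (X.start <= 0) AND its start is strictly before task7's start (X.start < 26).
task1: start 59 <= 0? ✗; start 59 < 26? ✗ → no.
task2: start 5 <= 0? ✗; start 5 < 26? ✓ → no.
task3: start 1 <= 0? ✗; start 1 < 26? ✓ → no.
task4: start 43 <= 0? ✗; start 43 < 26? ✗ → no.
task5: start 32 <= 0? ✗; start 32 < 26? ✗ → no.
task6: start 59 <= 0? ✗; start 59 < 26? ✗ → no.
task8: start 43 <= 0? ✗; start 43 < 26? ✗ → no.
Result: none.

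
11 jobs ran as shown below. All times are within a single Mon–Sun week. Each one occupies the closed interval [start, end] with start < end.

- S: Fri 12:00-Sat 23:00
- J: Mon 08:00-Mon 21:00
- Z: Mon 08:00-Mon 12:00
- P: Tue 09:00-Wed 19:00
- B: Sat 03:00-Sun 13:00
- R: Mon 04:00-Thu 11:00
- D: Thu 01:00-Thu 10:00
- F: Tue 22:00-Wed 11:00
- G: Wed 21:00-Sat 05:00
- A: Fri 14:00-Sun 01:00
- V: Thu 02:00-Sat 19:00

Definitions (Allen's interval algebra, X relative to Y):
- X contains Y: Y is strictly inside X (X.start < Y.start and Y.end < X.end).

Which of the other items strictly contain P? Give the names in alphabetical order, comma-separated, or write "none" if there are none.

Target P = [Tue 09:00, Wed 19:00].
A [Fri 14:00, Sun 01:00] → after → no.
B [Sat 03:00, Sun 13:00] → after → no.
D [Thu 01:00, Thu 10:00] → after → no.
F [Tue 22:00, Wed 11:00] → during → no.
G [Wed 21:00, Sat 05:00] → after → no.
J [Mon 08:00, Mon 21:00] → before → no.
R [Mon 04:00, Thu 11:00] → contains → yes.
S [Fri 12:00, Sat 23:00] → after → no.
V [Thu 02:00, Sat 19:00] → after → no.
Z [Mon 08:00, Mon 12:00] → before → no.
Result: R.

R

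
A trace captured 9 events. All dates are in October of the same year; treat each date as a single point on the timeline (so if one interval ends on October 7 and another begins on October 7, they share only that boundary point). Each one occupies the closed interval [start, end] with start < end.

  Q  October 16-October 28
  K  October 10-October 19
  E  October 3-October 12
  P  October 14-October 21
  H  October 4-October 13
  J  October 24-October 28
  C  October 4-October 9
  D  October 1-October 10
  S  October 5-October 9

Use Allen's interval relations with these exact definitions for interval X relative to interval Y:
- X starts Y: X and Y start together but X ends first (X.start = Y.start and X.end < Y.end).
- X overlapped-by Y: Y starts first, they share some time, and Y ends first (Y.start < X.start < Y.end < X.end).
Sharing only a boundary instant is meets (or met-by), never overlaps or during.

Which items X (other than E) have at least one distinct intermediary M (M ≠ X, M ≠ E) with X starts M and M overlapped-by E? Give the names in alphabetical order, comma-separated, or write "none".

Target E = [October 3, October 12].
Intermediaries M with M overlapped-by E: H, K.
Via H — items with X starts H: C.
Via K — items with X starts K: none.
Union: C.

C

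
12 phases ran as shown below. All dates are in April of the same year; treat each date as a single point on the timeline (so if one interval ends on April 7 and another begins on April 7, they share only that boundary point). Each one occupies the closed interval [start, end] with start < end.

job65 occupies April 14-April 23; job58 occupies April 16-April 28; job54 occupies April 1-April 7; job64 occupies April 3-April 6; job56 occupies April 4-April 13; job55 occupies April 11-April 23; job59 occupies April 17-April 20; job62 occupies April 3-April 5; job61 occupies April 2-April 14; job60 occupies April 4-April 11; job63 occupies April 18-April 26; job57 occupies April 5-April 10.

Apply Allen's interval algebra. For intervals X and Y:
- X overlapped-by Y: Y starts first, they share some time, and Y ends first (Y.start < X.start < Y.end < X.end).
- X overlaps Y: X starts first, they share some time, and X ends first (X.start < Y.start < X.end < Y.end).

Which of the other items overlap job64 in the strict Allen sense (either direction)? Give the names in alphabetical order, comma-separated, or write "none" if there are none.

job56, job57, job60

Target job64 = [April 3, April 6].
job54 [April 1, April 7] → contains → no.
job55 [April 11, April 23] → after → no.
job56 [April 4, April 13] → overlapped-by → yes.
job57 [April 5, April 10] → overlapped-by → yes.
job58 [April 16, April 28] → after → no.
job59 [April 17, April 20] → after → no.
job60 [April 4, April 11] → overlapped-by → yes.
job61 [April 2, April 14] → contains → no.
job62 [April 3, April 5] → starts → no.
job63 [April 18, April 26] → after → no.
job65 [April 14, April 23] → after → no.
Result: job56, job57, job60.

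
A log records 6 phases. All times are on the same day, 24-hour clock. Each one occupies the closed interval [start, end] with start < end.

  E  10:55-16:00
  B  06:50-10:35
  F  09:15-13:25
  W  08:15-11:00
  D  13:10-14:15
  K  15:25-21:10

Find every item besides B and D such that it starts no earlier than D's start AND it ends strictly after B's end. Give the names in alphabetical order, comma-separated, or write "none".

Conditions: its start is no earlier than D's start (X.start >= 13:10) AND its end is strictly after B's end (X.end > 10:35).
E: start 10:55 >= 13:10? ✗; end 16:00 > 10:35? ✓ → no.
F: start 09:15 >= 13:10? ✗; end 13:25 > 10:35? ✓ → no.
K: start 15:25 >= 13:10? ✓; end 21:10 > 10:35? ✓ → yes.
W: start 08:15 >= 13:10? ✗; end 11:00 > 10:35? ✓ → no.
Result: K.

K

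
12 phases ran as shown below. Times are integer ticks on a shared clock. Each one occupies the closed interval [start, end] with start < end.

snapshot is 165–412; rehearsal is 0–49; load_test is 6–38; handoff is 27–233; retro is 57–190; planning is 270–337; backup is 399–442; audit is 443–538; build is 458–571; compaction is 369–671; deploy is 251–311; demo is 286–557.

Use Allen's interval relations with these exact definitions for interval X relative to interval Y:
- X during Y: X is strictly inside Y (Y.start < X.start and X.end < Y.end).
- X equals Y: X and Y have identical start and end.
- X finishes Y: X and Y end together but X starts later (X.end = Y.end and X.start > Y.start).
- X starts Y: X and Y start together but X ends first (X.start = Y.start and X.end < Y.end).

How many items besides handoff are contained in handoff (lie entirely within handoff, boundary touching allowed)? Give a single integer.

1

Target handoff = [27, 233].
audit [443, 538] → after → no.
backup [399, 442] → after → no.
build [458, 571] → after → no.
compaction [369, 671] → after → no.
demo [286, 557] → after → no.
deploy [251, 311] → after → no.
load_test [6, 38] → overlaps → no.
planning [270, 337] → after → no.
rehearsal [0, 49] → overlaps → no.
retro [57, 190] → during → counts.
snapshot [165, 412] → overlapped-by → no.
Total: 1.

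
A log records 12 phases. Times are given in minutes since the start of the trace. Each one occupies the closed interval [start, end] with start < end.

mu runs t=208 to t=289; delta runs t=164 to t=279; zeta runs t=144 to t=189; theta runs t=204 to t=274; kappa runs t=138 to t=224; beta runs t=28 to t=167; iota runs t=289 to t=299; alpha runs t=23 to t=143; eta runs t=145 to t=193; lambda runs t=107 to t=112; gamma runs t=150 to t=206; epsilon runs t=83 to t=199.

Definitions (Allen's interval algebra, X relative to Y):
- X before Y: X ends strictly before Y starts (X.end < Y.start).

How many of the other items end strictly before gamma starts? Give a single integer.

Target gamma = [t=150, t=206].
alpha [t=23, t=143] → before → counts.
beta [t=28, t=167] → overlaps → no.
delta [t=164, t=279] → overlapped-by → no.
epsilon [t=83, t=199] → overlaps → no.
eta [t=145, t=193] → overlaps → no.
iota [t=289, t=299] → after → no.
kappa [t=138, t=224] → contains → no.
lambda [t=107, t=112] → before → counts.
mu [t=208, t=289] → after → no.
theta [t=204, t=274] → overlapped-by → no.
zeta [t=144, t=189] → overlaps → no.
Total: 2.

2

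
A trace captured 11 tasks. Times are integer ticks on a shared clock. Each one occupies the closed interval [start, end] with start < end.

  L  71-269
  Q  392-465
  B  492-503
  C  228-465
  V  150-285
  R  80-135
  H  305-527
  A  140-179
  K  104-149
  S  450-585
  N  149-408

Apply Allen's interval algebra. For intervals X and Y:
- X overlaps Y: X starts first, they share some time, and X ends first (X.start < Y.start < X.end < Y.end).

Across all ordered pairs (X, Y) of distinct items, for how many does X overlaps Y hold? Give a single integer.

Checking all 110 ordered pairs for relation 'overlaps'; matching pairs in alphabetical order:
(A, N): A overlaps N ✓
(A, V): A overlaps V ✓
(C, H): C overlaps H ✓
(C, S): C overlaps S ✓
(H, S): H overlaps S ✓
(K, A): K overlaps A ✓
(L, C): L overlaps C ✓
(L, N): L overlaps N ✓
(L, V): L overlaps V ✓
(N, C): N overlaps C ✓
(N, H): N overlaps H ✓
(N, Q): N overlaps Q ✓
(Q, S): Q overlaps S ✓
(R, K): R overlaps K ✓
(V, C): V overlaps C ✓
Count: 15.

15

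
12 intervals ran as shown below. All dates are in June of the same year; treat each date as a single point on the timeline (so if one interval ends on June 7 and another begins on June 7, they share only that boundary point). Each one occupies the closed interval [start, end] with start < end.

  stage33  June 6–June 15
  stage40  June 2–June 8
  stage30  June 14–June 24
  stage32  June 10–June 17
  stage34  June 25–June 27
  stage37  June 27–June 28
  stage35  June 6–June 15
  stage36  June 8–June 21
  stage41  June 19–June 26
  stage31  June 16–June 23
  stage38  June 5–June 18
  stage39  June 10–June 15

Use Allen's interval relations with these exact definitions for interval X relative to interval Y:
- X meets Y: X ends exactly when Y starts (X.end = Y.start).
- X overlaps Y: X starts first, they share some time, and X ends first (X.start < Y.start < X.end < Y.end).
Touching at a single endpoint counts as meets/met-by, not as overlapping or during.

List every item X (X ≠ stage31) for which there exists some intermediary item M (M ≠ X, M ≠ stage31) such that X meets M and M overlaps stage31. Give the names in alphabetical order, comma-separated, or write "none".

Target stage31 = [June 16, June 23].
Intermediaries M with M overlaps stage31: stage32, stage36, stage38.
Via stage32 — items with X meets stage32: none.
Via stage36 — items with X meets stage36: stage40.
Via stage38 — items with X meets stage38: none.
Union: stage40.

stage40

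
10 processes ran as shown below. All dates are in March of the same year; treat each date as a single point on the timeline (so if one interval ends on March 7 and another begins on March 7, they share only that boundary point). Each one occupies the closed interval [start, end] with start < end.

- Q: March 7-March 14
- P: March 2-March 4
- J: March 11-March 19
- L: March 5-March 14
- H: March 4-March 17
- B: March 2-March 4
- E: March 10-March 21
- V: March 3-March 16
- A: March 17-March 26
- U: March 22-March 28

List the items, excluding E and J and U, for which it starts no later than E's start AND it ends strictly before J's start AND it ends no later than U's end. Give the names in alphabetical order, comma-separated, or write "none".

B, P

Conditions: its start is no later than E's start (X.start <= March 10) AND its end is strictly before J's start (X.end < March 11) AND its end is no later than U's end (X.end <= March 28).
A: start March 17 <= March 10? ✗; end March 26 < March 11? ✗; end March 26 <= March 28? ✓ → no.
B: start March 2 <= March 10? ✓; end March 4 < March 11? ✓; end March 4 <= March 28? ✓ → yes.
H: start March 4 <= March 10? ✓; end March 17 < March 11? ✗; end March 17 <= March 28? ✓ → no.
L: start March 5 <= March 10? ✓; end March 14 < March 11? ✗; end March 14 <= March 28? ✓ → no.
P: start March 2 <= March 10? ✓; end March 4 < March 11? ✓; end March 4 <= March 28? ✓ → yes.
Q: start March 7 <= March 10? ✓; end March 14 < March 11? ✗; end March 14 <= March 28? ✓ → no.
V: start March 3 <= March 10? ✓; end March 16 < March 11? ✗; end March 16 <= March 28? ✓ → no.
Result: B, P.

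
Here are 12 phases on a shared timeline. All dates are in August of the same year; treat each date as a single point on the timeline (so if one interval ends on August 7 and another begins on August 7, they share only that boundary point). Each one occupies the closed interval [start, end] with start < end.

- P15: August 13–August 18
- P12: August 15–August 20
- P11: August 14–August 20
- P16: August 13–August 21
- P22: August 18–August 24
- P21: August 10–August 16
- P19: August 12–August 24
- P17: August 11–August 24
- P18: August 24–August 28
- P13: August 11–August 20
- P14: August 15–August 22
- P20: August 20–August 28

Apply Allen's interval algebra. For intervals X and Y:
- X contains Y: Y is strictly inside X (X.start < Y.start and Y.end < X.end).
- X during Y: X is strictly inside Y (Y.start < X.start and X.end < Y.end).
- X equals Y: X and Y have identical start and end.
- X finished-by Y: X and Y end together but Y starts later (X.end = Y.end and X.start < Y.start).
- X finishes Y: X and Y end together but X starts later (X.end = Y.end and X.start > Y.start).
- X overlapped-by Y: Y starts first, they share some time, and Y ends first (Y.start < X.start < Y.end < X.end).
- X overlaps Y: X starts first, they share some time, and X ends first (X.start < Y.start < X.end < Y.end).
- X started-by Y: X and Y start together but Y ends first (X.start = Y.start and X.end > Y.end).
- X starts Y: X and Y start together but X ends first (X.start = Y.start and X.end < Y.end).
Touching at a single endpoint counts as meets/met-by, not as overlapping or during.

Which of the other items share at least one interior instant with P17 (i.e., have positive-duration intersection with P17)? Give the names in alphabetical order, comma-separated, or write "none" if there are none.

P11, P12, P13, P14, P15, P16, P19, P20, P21, P22

Target P17 = [August 11, August 24].
P11 [August 14, August 20] → during → yes.
P12 [August 15, August 20] → during → yes.
P13 [August 11, August 20] → starts → yes.
P14 [August 15, August 22] → during → yes.
P15 [August 13, August 18] → during → yes.
P16 [August 13, August 21] → during → yes.
P18 [August 24, August 28] → met-by → no.
P19 [August 12, August 24] → finishes → yes.
P20 [August 20, August 28] → overlapped-by → yes.
P21 [August 10, August 16] → overlaps → yes.
P22 [August 18, August 24] → finishes → yes.
Result: P11, P12, P13, P14, P15, P16, P19, P20, P21, P22.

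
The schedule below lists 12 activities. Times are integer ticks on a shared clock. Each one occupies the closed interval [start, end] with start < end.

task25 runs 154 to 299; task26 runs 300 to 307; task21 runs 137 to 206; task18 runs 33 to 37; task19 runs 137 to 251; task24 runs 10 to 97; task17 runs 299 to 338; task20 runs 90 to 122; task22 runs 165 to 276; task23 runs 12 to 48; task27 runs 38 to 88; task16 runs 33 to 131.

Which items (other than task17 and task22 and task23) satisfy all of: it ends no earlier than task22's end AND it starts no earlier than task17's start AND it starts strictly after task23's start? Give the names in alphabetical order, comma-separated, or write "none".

task26

Conditions: its end is no earlier than task22's end (X.end >= 276) AND its start is no earlier than task17's start (X.start >= 299) AND its start is strictly after task23's start (X.start > 12).
task16: end 131 >= 276? ✗; start 33 >= 299? ✗; start 33 > 12? ✓ → no.
task18: end 37 >= 276? ✗; start 33 >= 299? ✗; start 33 > 12? ✓ → no.
task19: end 251 >= 276? ✗; start 137 >= 299? ✗; start 137 > 12? ✓ → no.
task20: end 122 >= 276? ✗; start 90 >= 299? ✗; start 90 > 12? ✓ → no.
task21: end 206 >= 276? ✗; start 137 >= 299? ✗; start 137 > 12? ✓ → no.
task24: end 97 >= 276? ✗; start 10 >= 299? ✗; start 10 > 12? ✗ → no.
task25: end 299 >= 276? ✓; start 154 >= 299? ✗; start 154 > 12? ✓ → no.
task26: end 307 >= 276? ✓; start 300 >= 299? ✓; start 300 > 12? ✓ → yes.
task27: end 88 >= 276? ✗; start 38 >= 299? ✗; start 38 > 12? ✓ → no.
Result: task26.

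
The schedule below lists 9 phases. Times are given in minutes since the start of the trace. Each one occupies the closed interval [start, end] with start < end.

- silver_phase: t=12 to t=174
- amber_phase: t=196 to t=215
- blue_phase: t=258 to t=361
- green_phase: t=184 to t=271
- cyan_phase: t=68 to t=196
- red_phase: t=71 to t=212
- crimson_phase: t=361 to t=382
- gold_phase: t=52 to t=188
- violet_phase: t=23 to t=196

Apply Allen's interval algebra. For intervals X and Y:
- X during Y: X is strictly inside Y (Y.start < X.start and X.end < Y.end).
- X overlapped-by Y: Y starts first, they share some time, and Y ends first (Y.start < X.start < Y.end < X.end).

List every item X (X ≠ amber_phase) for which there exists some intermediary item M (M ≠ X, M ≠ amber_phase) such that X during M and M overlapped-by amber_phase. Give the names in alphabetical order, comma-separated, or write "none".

none

Target amber_phase = [t=196, t=215].
Intermediaries M with M overlapped-by amber_phase: none.
Union: none.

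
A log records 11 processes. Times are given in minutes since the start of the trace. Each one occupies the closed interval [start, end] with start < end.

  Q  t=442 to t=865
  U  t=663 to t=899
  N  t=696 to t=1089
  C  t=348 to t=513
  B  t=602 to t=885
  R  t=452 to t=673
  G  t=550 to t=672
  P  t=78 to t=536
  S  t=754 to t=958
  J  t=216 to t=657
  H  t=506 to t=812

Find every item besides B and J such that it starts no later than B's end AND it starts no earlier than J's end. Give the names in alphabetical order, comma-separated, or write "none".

N, S, U

Conditions: its start is no later than B's end (X.start <= t=885) AND its start is no earlier than J's end (X.start >= t=657).
C: start t=348 <= t=885? ✓; start t=348 >= t=657? ✗ → no.
G: start t=550 <= t=885? ✓; start t=550 >= t=657? ✗ → no.
H: start t=506 <= t=885? ✓; start t=506 >= t=657? ✗ → no.
N: start t=696 <= t=885? ✓; start t=696 >= t=657? ✓ → yes.
P: start t=78 <= t=885? ✓; start t=78 >= t=657? ✗ → no.
Q: start t=442 <= t=885? ✓; start t=442 >= t=657? ✗ → no.
R: start t=452 <= t=885? ✓; start t=452 >= t=657? ✗ → no.
S: start t=754 <= t=885? ✓; start t=754 >= t=657? ✓ → yes.
U: start t=663 <= t=885? ✓; start t=663 >= t=657? ✓ → yes.
Result: N, S, U.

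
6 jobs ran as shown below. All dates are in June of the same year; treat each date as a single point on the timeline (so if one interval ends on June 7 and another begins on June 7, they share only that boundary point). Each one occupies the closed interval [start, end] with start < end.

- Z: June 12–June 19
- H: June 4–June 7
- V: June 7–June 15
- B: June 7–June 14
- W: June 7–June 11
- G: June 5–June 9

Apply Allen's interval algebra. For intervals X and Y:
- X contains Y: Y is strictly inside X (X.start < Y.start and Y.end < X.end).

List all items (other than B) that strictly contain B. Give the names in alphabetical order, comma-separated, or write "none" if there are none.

Target B = [June 7, June 14].
G [June 5, June 9] → overlaps → no.
H [June 4, June 7] → meets → no.
V [June 7, June 15] → started-by → no.
W [June 7, June 11] → starts → no.
Z [June 12, June 19] → overlapped-by → no.
Result: none.

none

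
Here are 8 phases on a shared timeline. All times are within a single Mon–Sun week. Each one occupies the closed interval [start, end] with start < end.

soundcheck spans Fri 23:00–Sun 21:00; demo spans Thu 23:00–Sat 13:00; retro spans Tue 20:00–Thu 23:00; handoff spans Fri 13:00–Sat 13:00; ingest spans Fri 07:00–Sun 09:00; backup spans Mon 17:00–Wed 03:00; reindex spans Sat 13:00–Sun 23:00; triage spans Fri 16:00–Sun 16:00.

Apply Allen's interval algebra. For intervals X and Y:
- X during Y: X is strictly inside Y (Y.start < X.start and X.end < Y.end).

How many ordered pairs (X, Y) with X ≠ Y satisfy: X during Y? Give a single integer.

Checking all 56 ordered pairs for relation 'during'; matching pairs in alphabetical order:
(handoff, ingest): handoff during ingest ✓
Count: 1.

1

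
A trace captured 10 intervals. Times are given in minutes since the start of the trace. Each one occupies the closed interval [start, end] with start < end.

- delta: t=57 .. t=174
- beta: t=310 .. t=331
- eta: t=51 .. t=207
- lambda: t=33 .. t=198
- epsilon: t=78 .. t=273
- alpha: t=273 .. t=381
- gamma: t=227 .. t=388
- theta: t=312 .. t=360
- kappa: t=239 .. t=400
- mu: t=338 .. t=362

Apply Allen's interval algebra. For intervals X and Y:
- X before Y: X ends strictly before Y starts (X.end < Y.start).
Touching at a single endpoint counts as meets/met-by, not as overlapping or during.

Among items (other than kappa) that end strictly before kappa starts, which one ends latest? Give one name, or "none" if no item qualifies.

Target kappa = [t=239, t=400].
alpha [t=273, t=381] → during → excluded.
beta [t=310, t=331] → during → excluded.
delta [t=57, t=174] → before → candidate.
epsilon [t=78, t=273] → overlaps → excluded.
eta [t=51, t=207] → before → candidate.
gamma [t=227, t=388] → overlaps → excluded.
lambda [t=33, t=198] → before → candidate.
mu [t=338, t=362] → during → excluded.
theta [t=312, t=360] → during → excluded.
Among candidates, latest end is t=207 → eta.

eta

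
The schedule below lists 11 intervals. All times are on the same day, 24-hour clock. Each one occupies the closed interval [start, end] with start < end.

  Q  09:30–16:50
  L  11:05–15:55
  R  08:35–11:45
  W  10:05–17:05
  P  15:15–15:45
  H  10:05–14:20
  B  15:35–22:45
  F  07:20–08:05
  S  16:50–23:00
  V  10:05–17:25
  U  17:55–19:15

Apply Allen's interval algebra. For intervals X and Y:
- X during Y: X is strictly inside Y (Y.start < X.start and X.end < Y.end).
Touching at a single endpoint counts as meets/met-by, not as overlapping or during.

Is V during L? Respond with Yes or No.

No

V = [10:05, 17:25], L = [11:05, 15:55].
Actual relation of V to L: contains.
Asked whether 'during' holds → No.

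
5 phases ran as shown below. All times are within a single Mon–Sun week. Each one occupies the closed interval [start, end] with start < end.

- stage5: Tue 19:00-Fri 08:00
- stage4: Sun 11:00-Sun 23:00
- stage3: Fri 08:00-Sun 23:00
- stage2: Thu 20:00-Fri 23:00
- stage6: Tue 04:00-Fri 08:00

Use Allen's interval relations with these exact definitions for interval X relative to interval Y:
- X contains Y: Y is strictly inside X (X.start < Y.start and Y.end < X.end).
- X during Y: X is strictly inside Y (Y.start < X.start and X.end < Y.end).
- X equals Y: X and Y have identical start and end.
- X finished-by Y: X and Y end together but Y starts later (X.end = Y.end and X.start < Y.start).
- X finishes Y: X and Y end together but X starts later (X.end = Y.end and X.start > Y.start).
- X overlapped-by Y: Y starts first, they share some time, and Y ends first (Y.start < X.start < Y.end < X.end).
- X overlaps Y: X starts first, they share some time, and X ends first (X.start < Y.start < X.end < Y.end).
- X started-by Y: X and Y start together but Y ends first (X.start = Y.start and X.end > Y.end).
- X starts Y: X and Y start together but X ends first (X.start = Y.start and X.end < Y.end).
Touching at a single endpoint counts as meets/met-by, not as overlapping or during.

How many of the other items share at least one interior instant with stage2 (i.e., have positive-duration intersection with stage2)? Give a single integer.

Target stage2 = [Thu 20:00, Fri 23:00].
stage3 [Fri 08:00, Sun 23:00] → overlapped-by → counts.
stage4 [Sun 11:00, Sun 23:00] → after → no.
stage5 [Tue 19:00, Fri 08:00] → overlaps → counts.
stage6 [Tue 04:00, Fri 08:00] → overlaps → counts.
Total: 3.

3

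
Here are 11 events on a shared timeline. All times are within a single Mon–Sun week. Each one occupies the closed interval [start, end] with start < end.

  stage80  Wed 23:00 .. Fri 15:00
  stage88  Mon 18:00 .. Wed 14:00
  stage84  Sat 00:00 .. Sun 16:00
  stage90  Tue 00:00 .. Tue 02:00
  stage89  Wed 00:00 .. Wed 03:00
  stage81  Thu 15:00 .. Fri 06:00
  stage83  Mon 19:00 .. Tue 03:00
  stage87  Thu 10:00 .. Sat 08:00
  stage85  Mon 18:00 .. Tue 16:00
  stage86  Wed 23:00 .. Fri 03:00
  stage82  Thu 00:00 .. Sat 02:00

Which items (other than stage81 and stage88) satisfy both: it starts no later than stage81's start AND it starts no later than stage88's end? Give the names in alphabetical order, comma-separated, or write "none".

Conditions: its start is no later than stage81's start (X.start <= Thu 15:00) AND its start is no later than stage88's end (X.start <= Wed 14:00).
stage80: start Wed 23:00 <= Thu 15:00? ✓; start Wed 23:00 <= Wed 14:00? ✗ → no.
stage82: start Thu 00:00 <= Thu 15:00? ✓; start Thu 00:00 <= Wed 14:00? ✗ → no.
stage83: start Mon 19:00 <= Thu 15:00? ✓; start Mon 19:00 <= Wed 14:00? ✓ → yes.
stage84: start Sat 00:00 <= Thu 15:00? ✗; start Sat 00:00 <= Wed 14:00? ✗ → no.
stage85: start Mon 18:00 <= Thu 15:00? ✓; start Mon 18:00 <= Wed 14:00? ✓ → yes.
stage86: start Wed 23:00 <= Thu 15:00? ✓; start Wed 23:00 <= Wed 14:00? ✗ → no.
stage87: start Thu 10:00 <= Thu 15:00? ✓; start Thu 10:00 <= Wed 14:00? ✗ → no.
stage89: start Wed 00:00 <= Thu 15:00? ✓; start Wed 00:00 <= Wed 14:00? ✓ → yes.
stage90: start Tue 00:00 <= Thu 15:00? ✓; start Tue 00:00 <= Wed 14:00? ✓ → yes.
Result: stage83, stage85, stage89, stage90.

stage83, stage85, stage89, stage90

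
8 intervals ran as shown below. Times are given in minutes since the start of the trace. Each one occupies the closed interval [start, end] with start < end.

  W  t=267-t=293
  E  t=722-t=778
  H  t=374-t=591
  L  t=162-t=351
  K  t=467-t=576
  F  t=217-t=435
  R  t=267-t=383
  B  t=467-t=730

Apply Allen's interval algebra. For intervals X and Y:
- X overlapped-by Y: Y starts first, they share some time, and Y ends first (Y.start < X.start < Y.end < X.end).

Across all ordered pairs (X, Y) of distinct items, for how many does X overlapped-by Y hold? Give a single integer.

Checking all 56 ordered pairs for relation 'overlapped-by'; matching pairs in alphabetical order:
(B, H): B overlapped-by H ✓
(E, B): E overlapped-by B ✓
(F, L): F overlapped-by L ✓
(H, F): H overlapped-by F ✓
(H, R): H overlapped-by R ✓
(R, L): R overlapped-by L ✓
Count: 6.

6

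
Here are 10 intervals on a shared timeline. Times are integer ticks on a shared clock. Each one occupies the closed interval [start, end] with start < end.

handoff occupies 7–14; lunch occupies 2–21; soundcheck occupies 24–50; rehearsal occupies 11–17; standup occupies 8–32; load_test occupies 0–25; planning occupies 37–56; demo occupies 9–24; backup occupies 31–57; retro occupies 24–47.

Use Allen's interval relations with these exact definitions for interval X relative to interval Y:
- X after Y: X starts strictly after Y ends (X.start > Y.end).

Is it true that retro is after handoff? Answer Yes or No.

Yes

retro = [24, 47], handoff = [7, 14].
Actual relation of retro to handoff: after.
Asked whether 'after' holds → Yes.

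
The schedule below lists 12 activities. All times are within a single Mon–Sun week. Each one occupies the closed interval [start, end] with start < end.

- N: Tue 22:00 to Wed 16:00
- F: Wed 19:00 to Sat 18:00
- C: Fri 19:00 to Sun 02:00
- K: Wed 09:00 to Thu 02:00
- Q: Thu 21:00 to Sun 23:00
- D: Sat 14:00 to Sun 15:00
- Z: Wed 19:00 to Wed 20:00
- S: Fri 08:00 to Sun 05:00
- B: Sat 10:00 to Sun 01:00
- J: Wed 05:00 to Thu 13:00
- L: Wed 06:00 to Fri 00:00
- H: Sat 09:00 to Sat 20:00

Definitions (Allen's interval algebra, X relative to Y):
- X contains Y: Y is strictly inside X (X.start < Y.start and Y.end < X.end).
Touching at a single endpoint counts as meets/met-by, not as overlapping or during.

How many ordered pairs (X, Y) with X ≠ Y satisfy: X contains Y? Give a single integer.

15

Checking all 132 ordered pairs for relation 'contains'; matching pairs in alphabetical order:
(C, B): C contains B ✓
(C, H): C contains H ✓
(J, K): J contains K ✓
(J, Z): J contains Z ✓
(K, Z): K contains Z ✓
(L, K): L contains K ✓
(L, Z): L contains Z ✓
(Q, B): Q contains B ✓
(Q, C): Q contains C ✓
(Q, D): Q contains D ✓
(Q, H): Q contains H ✓
(Q, S): Q contains S ✓
(S, B): S contains B ✓
(S, C): S contains C ✓
(S, H): S contains H ✓
Count: 15.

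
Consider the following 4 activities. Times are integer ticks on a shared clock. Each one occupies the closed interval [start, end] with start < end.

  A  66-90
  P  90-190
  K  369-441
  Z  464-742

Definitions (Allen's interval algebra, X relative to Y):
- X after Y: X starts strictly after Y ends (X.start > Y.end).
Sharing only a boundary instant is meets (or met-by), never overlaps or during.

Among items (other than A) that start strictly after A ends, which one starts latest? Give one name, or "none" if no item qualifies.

Z

Target A = [66, 90].
K [369, 441] → after → candidate.
P [90, 190] → met-by → excluded.
Z [464, 742] → after → candidate.
Among candidates, latest start is 464 → Z.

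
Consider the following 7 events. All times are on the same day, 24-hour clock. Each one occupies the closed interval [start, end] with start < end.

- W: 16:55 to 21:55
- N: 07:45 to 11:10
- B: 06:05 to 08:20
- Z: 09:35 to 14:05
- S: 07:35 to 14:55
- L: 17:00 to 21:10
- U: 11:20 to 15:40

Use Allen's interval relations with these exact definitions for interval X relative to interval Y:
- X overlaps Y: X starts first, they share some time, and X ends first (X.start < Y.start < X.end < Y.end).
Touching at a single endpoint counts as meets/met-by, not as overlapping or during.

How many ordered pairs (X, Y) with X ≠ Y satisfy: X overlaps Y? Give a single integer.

Checking all 42 ordered pairs for relation 'overlaps'; matching pairs in alphabetical order:
(B, N): B overlaps N ✓
(B, S): B overlaps S ✓
(N, Z): N overlaps Z ✓
(S, U): S overlaps U ✓
(Z, U): Z overlaps U ✓
Count: 5.

5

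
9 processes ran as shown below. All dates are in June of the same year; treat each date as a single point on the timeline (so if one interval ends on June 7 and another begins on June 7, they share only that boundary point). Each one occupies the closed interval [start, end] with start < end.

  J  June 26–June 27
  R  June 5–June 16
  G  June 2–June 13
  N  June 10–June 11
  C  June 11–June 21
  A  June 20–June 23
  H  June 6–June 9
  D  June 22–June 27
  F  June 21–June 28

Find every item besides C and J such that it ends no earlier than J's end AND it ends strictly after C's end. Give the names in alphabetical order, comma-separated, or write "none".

D, F

Conditions: its end is no earlier than J's end (X.end >= June 27) AND its end is strictly after C's end (X.end > June 21).
A: end June 23 >= June 27? ✗; end June 23 > June 21? ✓ → no.
D: end June 27 >= June 27? ✓; end June 27 > June 21? ✓ → yes.
F: end June 28 >= June 27? ✓; end June 28 > June 21? ✓ → yes.
G: end June 13 >= June 27? ✗; end June 13 > June 21? ✗ → no.
H: end June 9 >= June 27? ✗; end June 9 > June 21? ✗ → no.
N: end June 11 >= June 27? ✗; end June 11 > June 21? ✗ → no.
R: end June 16 >= June 27? ✗; end June 16 > June 21? ✗ → no.
Result: D, F.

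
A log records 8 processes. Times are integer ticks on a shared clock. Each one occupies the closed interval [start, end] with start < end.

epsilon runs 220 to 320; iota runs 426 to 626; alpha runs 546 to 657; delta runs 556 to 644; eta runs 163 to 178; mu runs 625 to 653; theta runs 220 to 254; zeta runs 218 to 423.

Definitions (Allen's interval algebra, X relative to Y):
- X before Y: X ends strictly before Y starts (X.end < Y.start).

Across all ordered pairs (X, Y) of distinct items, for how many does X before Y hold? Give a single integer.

19

Checking all 56 ordered pairs for relation 'before'; matching pairs in alphabetical order:
(epsilon, alpha): epsilon before alpha ✓
(epsilon, delta): epsilon before delta ✓
(epsilon, iota): epsilon before iota ✓
(epsilon, mu): epsilon before mu ✓
(eta, alpha): eta before alpha ✓
(eta, delta): eta before delta ✓
(eta, epsilon): eta before epsilon ✓
(eta, iota): eta before iota ✓
(eta, mu): eta before mu ✓
(eta, theta): eta before theta ✓
(eta, zeta): eta before zeta ✓
(theta, alpha): theta before alpha ✓
(theta, delta): theta before delta ✓
(theta, iota): theta before iota ✓
(theta, mu): theta before mu ✓
(zeta, alpha): zeta before alpha ✓
(zeta, delta): zeta before delta ✓
(zeta, iota): zeta before iota ✓
(zeta, mu): zeta before mu ✓
Count: 19.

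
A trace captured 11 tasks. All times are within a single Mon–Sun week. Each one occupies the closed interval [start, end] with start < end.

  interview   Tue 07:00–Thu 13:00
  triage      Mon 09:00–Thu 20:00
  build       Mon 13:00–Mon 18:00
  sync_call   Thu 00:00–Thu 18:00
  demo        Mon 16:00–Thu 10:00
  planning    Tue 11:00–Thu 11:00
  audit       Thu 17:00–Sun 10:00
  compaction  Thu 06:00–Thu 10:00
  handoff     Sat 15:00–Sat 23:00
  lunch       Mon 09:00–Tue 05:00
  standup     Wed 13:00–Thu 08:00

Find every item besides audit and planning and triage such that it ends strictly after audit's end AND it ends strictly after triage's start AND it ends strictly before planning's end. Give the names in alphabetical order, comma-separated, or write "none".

Conditions: its end is strictly after audit's end (X.end > Sun 10:00) AND its end is strictly after triage's start (X.end > Mon 09:00) AND its end is strictly before planning's end (X.end < Thu 11:00).
build: end Mon 18:00 > Sun 10:00? ✗; end Mon 18:00 > Mon 09:00? ✓; end Mon 18:00 < Thu 11:00? ✓ → no.
compaction: end Thu 10:00 > Sun 10:00? ✗; end Thu 10:00 > Mon 09:00? ✓; end Thu 10:00 < Thu 11:00? ✓ → no.
demo: end Thu 10:00 > Sun 10:00? ✗; end Thu 10:00 > Mon 09:00? ✓; end Thu 10:00 < Thu 11:00? ✓ → no.
handoff: end Sat 23:00 > Sun 10:00? ✗; end Sat 23:00 > Mon 09:00? ✓; end Sat 23:00 < Thu 11:00? ✗ → no.
interview: end Thu 13:00 > Sun 10:00? ✗; end Thu 13:00 > Mon 09:00? ✓; end Thu 13:00 < Thu 11:00? ✗ → no.
lunch: end Tue 05:00 > Sun 10:00? ✗; end Tue 05:00 > Mon 09:00? ✓; end Tue 05:00 < Thu 11:00? ✓ → no.
standup: end Thu 08:00 > Sun 10:00? ✗; end Thu 08:00 > Mon 09:00? ✓; end Thu 08:00 < Thu 11:00? ✓ → no.
sync_call: end Thu 18:00 > Sun 10:00? ✗; end Thu 18:00 > Mon 09:00? ✓; end Thu 18:00 < Thu 11:00? ✗ → no.
Result: none.

none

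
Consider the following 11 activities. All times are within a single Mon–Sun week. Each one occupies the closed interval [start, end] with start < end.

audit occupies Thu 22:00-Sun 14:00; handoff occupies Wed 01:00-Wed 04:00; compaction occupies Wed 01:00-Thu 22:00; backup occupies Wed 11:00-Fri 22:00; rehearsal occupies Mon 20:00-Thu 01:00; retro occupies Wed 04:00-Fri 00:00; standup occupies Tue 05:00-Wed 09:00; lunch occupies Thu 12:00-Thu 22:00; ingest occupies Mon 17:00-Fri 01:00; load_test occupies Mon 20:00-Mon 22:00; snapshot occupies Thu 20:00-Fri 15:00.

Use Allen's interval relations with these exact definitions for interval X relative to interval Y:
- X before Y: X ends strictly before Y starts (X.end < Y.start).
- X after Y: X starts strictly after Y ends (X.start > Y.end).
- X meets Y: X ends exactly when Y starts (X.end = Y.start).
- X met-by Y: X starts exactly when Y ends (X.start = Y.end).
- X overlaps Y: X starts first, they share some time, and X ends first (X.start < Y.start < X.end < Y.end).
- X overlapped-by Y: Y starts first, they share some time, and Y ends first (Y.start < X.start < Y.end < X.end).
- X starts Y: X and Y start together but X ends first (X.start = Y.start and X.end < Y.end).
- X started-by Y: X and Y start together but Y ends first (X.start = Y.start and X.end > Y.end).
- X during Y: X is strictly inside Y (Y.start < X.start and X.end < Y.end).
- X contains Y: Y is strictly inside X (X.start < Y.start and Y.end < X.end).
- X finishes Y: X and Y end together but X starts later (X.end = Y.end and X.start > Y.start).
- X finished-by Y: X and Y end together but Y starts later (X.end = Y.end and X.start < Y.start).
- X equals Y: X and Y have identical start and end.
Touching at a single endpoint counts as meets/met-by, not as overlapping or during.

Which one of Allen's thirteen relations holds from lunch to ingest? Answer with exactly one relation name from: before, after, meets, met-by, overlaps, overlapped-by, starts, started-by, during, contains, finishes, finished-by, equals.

lunch = [Thu 12:00, Thu 22:00]; ingest = [Mon 17:00, Fri 01:00].
Compare endpoints: lunch.start > ingest.start, lunch.start < ingest.end, lunch.end > ingest.start, lunch.end < ingest.end.
That pattern is 'during'.

during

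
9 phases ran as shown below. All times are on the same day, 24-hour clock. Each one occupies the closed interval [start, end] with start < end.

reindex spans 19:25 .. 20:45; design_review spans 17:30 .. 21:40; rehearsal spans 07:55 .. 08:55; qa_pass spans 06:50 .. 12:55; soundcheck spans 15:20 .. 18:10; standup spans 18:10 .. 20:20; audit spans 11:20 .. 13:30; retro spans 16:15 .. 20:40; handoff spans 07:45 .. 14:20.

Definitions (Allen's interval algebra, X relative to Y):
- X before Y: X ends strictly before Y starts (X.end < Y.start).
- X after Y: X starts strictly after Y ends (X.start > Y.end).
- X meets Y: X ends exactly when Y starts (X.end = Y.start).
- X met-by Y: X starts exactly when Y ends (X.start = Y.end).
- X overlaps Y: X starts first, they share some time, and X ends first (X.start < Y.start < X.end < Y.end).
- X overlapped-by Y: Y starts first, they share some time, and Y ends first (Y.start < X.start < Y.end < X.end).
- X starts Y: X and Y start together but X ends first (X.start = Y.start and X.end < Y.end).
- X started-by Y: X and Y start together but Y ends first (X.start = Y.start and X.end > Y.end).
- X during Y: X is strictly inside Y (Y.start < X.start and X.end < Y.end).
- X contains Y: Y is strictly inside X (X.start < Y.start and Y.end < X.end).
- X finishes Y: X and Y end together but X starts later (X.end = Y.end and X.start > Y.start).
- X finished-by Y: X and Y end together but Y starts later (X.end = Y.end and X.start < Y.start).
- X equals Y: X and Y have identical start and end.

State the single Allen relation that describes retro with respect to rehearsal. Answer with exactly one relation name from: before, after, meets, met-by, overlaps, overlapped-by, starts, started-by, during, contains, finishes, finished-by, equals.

retro = [16:15, 20:40]; rehearsal = [07:55, 08:55].
Compare endpoints: retro.start > rehearsal.start, retro.start > rehearsal.end, retro.end > rehearsal.start, retro.end > rehearsal.end.
That pattern is 'after'.

after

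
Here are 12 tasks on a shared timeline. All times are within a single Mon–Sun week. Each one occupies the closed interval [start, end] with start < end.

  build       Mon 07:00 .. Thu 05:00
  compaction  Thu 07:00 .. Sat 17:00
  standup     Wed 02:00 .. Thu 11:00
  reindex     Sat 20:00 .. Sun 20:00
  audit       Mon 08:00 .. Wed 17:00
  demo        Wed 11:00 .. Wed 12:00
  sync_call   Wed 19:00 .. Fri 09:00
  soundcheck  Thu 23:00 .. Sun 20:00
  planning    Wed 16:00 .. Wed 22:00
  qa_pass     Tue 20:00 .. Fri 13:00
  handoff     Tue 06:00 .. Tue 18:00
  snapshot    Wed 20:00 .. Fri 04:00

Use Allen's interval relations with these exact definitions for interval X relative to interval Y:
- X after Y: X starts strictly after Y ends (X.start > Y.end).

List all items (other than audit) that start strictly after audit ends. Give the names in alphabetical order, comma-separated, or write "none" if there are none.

Target audit = [Mon 08:00, Wed 17:00].
build [Mon 07:00, Thu 05:00] → contains → no.
compaction [Thu 07:00, Sat 17:00] → after → yes.
demo [Wed 11:00, Wed 12:00] → during → no.
handoff [Tue 06:00, Tue 18:00] → during → no.
planning [Wed 16:00, Wed 22:00] → overlapped-by → no.
qa_pass [Tue 20:00, Fri 13:00] → overlapped-by → no.
reindex [Sat 20:00, Sun 20:00] → after → yes.
snapshot [Wed 20:00, Fri 04:00] → after → yes.
soundcheck [Thu 23:00, Sun 20:00] → after → yes.
standup [Wed 02:00, Thu 11:00] → overlapped-by → no.
sync_call [Wed 19:00, Fri 09:00] → after → yes.
Result: compaction, reindex, snapshot, soundcheck, sync_call.

compaction, reindex, snapshot, soundcheck, sync_call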